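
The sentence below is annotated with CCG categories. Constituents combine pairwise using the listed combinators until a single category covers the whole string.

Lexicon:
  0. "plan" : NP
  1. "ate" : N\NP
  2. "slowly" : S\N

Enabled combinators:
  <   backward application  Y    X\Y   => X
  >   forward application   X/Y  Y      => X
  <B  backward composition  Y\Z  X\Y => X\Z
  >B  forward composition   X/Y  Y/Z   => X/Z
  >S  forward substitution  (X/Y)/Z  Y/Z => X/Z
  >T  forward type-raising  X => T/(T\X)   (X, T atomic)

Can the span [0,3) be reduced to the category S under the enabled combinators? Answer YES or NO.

YES

[0,3] S   >
  [0,1] S/(S\NP)   >T
    [0,1] "plan" : NP
  [1,3] S\NP   <B
    [1,2] "ate" : N\NP
    [2,3] "slowly" : S\N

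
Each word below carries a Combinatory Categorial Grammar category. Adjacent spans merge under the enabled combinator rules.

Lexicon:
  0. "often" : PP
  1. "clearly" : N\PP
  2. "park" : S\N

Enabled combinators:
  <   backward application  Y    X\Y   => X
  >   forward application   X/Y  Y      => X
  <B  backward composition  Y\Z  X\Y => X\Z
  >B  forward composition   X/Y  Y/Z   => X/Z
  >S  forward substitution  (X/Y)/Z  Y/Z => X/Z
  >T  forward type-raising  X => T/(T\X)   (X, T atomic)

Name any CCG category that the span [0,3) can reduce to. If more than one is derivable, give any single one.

S

[0,3] S   <
  [0,1] "often" : PP
  [1,3] S\PP   <B
    [1,2] "clearly" : N\PP
    [2,3] "park" : S\N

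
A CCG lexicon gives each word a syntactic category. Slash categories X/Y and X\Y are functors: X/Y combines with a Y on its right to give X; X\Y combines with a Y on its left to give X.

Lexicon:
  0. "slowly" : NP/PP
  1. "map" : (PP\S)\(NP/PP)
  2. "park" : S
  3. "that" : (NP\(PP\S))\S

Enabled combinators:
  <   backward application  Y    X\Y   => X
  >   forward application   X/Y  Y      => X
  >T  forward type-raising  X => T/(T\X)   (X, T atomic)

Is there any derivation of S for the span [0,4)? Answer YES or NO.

NO

NP/PP (PP\S)\(NP/PP) S (NP\(PP\S))\S
CKY chart[0,4] = {N/(N\NP), NP, NP/(NP\NP), PP/(PP\NP), S/(S\NP)}; S ∉ chart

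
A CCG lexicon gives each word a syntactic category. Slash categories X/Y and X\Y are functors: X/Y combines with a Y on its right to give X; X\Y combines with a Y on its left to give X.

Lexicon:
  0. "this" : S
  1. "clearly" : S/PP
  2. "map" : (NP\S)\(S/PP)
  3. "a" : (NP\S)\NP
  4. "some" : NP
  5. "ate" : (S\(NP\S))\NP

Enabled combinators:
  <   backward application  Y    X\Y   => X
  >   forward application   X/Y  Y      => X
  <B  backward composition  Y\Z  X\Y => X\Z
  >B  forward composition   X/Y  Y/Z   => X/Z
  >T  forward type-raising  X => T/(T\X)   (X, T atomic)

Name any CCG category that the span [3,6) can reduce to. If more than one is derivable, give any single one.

S\NP

[0,6] S   <
  [0,3] NP   <
    [0,1] "this" : S
    [1,3] NP\S   <
      [1,2] "clearly" : S/PP
      [2,3] "map" : (NP\S)\(S/PP)
  [3,6] S\NP   <B
    [3,4] "a" : (NP\S)\NP
    [4,6] S\(NP\S)   <
      [4,5] "some" : NP
      [5,6] "ate" : (S\(NP\S))\NP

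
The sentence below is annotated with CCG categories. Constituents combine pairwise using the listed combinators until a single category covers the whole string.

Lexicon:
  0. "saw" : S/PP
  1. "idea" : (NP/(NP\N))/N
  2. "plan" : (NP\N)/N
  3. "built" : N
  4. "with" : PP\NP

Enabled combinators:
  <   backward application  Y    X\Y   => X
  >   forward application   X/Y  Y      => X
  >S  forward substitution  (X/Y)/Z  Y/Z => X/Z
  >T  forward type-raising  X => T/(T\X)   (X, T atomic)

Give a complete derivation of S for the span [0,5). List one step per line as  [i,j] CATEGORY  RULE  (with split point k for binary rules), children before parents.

[0,1] S/PP  lex  "saw"
[1,2] (NP/(NP\N))/N  lex  "idea"
[2,3] (NP\N)/N  lex  "plan"
[1,3] NP/N  >S  k=2
[3,4] N  lex  "built"
[1,4] NP  >  k=3
[4,5] PP\NP  lex  "with"
[1,5] PP  <  k=4
[0,5] S  >  k=1

[0,5] S   >
  [0,1] "saw" : S/PP
  [1,5] PP   <
    [1,4] NP   >
      [1,3] NP/N   >S
        [1,2] "idea" : (NP/(NP\N))/N
        [2,3] "plan" : (NP\N)/N
      [3,4] "built" : N
    [4,5] "with" : PP\NP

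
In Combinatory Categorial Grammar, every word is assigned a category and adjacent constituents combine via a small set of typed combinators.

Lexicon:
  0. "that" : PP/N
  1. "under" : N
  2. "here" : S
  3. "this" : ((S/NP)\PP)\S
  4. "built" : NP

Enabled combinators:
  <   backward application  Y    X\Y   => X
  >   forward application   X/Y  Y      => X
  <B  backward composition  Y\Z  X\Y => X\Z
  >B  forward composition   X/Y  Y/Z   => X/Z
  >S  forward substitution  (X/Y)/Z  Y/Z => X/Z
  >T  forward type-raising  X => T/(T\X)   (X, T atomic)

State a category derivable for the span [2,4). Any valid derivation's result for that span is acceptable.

[0,5] S   >
  [0,4] S/NP   <
    [0,2] PP   >
      [0,1] "that" : PP/N
      [1,2] "under" : N
    [2,4] (S/NP)\PP   <
      [2,3] "here" : S
      [3,4] "this" : ((S/NP)\PP)\S
  [4,5] "built" : NP

(S/NP)\PP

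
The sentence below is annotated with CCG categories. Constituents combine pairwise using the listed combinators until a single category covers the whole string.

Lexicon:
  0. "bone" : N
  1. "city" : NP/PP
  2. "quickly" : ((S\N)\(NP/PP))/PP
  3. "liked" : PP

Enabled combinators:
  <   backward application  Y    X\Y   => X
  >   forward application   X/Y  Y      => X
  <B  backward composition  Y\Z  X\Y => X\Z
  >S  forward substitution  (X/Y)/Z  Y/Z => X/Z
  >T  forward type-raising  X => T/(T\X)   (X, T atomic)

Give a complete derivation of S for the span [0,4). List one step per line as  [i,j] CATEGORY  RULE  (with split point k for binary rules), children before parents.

[0,4] S   >
  [0,1] S/(S\N)   >T
    [0,1] "bone" : N
  [1,4] S\N   <
    [1,2] "city" : NP/PP
    [2,4] (S\N)\(NP/PP)   >
      [2,3] "quickly" : ((S\N)\(NP/PP))/PP
      [3,4] "liked" : PP

[0,1] N  lex  "bone"
[0,1] S/(S\N)  >T
[1,2] NP/PP  lex  "city"
[2,3] ((S\N)\(NP/PP))/PP  lex  "quickly"
[3,4] PP  lex  "liked"
[2,4] (S\N)\(NP/PP)  >  k=3
[1,4] S\N  <  k=2
[0,4] S  >  k=1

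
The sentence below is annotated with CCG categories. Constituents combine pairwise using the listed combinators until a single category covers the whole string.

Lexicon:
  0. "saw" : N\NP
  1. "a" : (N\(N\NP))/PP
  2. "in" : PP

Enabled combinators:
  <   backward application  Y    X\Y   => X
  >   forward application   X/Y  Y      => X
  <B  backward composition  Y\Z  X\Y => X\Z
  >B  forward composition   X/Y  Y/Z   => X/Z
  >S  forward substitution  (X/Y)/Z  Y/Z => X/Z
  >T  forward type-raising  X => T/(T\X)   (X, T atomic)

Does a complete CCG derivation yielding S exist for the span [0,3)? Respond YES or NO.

NO

N\NP (N\(N\NP))/PP PP
CKY chart[0,3] = {N, N/(N\N), NP/(NP\N), PP/(PP\N), S/(S\N)}; S ∉ chart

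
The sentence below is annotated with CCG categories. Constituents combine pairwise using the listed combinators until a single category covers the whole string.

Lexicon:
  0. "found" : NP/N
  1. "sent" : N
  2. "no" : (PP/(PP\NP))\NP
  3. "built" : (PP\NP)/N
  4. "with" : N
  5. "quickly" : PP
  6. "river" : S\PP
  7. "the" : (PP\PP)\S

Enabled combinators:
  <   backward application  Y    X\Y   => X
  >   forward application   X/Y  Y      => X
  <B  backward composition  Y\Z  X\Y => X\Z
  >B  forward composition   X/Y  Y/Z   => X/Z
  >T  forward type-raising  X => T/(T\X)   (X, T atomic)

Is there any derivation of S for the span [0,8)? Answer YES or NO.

NO

NP/N N (PP/(PP\NP))\NP (PP\NP)/N N PP S\PP (PP\PP)\S
CKY chart[0,8] = {N/(N\PP), NP/(NP\PP), PP, PP/(PP\PP), S/(S\PP)}; S ∉ chart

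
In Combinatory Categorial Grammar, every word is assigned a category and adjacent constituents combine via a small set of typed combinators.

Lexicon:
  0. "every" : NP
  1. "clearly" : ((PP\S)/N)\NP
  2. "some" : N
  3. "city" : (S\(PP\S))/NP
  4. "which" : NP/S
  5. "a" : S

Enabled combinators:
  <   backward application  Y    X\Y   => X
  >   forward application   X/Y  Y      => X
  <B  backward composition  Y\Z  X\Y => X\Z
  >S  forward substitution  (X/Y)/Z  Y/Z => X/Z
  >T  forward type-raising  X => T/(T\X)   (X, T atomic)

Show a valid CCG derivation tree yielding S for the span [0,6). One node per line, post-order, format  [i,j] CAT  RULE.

[0,6] S   <
  [0,3] PP\S   >
    [0,2] (PP\S)/N   <
      [0,1] "every" : NP
      [1,2] "clearly" : ((PP\S)/N)\NP
    [2,3] "some" : N
  [3,6] S\(PP\S)   >
    [3,4] "city" : (S\(PP\S))/NP
    [4,6] NP   >
      [4,5] "which" : NP/S
      [5,6] "a" : S

[0,1] NP  lex  "every"
[1,2] ((PP\S)/N)\NP  lex  "clearly"
[0,2] (PP\S)/N  <  k=1
[2,3] N  lex  "some"
[0,3] PP\S  >  k=2
[3,4] (S\(PP\S))/NP  lex  "city"
[4,5] NP/S  lex  "which"
[5,6] S  lex  "a"
[4,6] NP  >  k=5
[3,6] S\(PP\S)  >  k=4
[0,6] S  <  k=3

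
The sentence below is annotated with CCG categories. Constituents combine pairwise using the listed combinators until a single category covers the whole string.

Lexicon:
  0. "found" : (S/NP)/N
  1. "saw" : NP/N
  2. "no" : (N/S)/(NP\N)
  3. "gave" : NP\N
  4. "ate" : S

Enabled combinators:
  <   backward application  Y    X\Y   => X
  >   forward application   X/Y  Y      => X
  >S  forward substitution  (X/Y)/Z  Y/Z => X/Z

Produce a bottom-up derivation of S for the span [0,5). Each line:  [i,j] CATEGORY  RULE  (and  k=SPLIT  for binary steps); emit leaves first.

[0,1] (S/NP)/N  lex  "found"
[1,2] NP/N  lex  "saw"
[0,2] S/N  >S  k=1
[2,3] (N/S)/(NP\N)  lex  "no"
[3,4] NP\N  lex  "gave"
[2,4] N/S  >  k=3
[4,5] S  lex  "ate"
[2,5] N  >  k=4
[0,5] S  >  k=2

[0,5] S   >
  [0,2] S/N   >S
    [0,1] "found" : (S/NP)/N
    [1,2] "saw" : NP/N
  [2,5] N   >
    [2,4] N/S   >
      [2,3] "no" : (N/S)/(NP\N)
      [3,4] "gave" : NP\N
    [4,5] "ate" : S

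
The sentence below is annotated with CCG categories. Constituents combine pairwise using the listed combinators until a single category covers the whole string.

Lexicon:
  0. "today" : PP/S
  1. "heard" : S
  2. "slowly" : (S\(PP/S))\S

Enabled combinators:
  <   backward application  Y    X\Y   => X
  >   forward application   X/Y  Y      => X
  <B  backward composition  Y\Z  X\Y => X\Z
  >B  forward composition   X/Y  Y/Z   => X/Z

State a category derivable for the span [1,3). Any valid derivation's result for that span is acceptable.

[0,3] S   <
  [0,1] "today" : PP/S
  [1,3] S\(PP/S)   <
    [1,2] "heard" : S
    [2,3] "slowly" : (S\(PP/S))\S

S\(PP/S)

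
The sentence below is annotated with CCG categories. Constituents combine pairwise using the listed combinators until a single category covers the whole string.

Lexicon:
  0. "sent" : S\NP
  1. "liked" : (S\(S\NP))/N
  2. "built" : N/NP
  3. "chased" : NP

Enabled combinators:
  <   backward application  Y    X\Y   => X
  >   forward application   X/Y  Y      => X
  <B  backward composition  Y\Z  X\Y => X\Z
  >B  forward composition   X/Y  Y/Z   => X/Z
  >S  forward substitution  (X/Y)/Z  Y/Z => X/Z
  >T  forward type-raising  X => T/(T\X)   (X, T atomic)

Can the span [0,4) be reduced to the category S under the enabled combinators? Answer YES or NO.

[0,4] S   <
  [0,1] "sent" : S\NP
  [1,4] S\(S\NP)   >
    [1,2] "liked" : (S\(S\NP))/N
    [2,4] N   >
      [2,3] "built" : N/NP
      [3,4] "chased" : NP

YES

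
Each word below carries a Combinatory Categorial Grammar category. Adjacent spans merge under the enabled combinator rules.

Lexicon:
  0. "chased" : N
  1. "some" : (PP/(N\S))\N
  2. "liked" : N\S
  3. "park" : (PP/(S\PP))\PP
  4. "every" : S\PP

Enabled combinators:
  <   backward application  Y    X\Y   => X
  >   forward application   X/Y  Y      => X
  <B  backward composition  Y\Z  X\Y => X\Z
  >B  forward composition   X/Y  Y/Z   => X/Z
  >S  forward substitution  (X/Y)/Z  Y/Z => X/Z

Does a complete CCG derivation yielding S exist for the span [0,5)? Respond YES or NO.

N (PP/(N\S))\N N\S (PP/(S\PP))\PP S\PP
CKY chart[0,5] = {PP}; S ∉ chart

NO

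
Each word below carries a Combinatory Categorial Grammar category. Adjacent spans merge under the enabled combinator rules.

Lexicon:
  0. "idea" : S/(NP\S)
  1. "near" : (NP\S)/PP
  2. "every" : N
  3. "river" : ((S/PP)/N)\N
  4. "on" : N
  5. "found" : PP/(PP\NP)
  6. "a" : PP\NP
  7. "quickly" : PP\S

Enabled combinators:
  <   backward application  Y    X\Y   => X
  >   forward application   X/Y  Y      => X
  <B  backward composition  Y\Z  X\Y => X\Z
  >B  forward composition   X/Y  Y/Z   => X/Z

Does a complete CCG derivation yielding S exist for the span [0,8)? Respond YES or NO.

[0,8] S   >
  [0,2] S/PP   >B
    [0,1] "idea" : S/(NP\S)
    [1,2] "near" : (NP\S)/PP
  [2,8] PP   <
    [2,7] S   >
      [2,5] S/PP   >
        [2,4] (S/PP)/N   <
          [2,3] "every" : N
          [3,4] "river" : ((S/PP)/N)\N
        [4,5] "on" : N
      [5,7] PP   >
        [5,6] "found" : PP/(PP\NP)
        [6,7] "a" : PP\NP
    [7,8] "quickly" : PP\S

YES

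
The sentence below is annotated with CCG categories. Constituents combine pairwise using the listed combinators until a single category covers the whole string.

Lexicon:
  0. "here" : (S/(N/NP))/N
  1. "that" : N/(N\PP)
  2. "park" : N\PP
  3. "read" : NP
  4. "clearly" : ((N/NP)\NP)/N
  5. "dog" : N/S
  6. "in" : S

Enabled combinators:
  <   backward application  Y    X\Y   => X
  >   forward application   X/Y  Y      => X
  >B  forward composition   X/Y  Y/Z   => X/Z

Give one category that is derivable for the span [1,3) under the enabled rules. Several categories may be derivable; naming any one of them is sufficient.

[0,7] S   >
  [0,3] S/(N/NP)   >
    [0,1] "here" : (S/(N/NP))/N
    [1,3] N   >
      [1,2] "that" : N/(N\PP)
      [2,3] "park" : N\PP
  [3,7] N/NP   <
    [3,4] "read" : NP
    [4,7] (N/NP)\NP   >
      [4,5] "clearly" : ((N/NP)\NP)/N
      [5,7] N   >
        [5,6] "dog" : N/S
        [6,7] "in" : S

N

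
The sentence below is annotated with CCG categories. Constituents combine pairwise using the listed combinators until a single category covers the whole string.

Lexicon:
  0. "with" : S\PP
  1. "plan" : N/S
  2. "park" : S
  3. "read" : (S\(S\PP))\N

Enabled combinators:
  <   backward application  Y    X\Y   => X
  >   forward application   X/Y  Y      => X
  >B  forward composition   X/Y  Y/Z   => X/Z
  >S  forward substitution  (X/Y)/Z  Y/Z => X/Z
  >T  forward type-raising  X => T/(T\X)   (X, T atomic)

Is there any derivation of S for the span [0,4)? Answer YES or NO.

YES

[0,4] S   <
  [0,1] "with" : S\PP
  [1,4] S\(S\PP)   <
    [1,3] N   >
      [1,2] "plan" : N/S
      [2,3] "park" : S
    [3,4] "read" : (S\(S\PP))\N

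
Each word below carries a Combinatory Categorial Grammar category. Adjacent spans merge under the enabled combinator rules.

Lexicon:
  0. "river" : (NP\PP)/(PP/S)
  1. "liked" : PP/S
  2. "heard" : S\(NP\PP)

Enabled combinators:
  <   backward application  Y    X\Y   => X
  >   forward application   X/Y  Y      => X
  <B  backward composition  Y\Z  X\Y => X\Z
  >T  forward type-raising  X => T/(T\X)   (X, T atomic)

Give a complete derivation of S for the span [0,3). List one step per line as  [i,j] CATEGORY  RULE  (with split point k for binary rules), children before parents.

[0,1] (NP\PP)/(PP/S)  lex  "river"
[1,2] PP/S  lex  "liked"
[0,2] NP\PP  >  k=1
[2,3] S\(NP\PP)  lex  "heard"
[0,3] S  <  k=2

[0,3] S   <
  [0,2] NP\PP   >
    [0,1] "river" : (NP\PP)/(PP/S)
    [1,2] "liked" : PP/S
  [2,3] "heard" : S\(NP\PP)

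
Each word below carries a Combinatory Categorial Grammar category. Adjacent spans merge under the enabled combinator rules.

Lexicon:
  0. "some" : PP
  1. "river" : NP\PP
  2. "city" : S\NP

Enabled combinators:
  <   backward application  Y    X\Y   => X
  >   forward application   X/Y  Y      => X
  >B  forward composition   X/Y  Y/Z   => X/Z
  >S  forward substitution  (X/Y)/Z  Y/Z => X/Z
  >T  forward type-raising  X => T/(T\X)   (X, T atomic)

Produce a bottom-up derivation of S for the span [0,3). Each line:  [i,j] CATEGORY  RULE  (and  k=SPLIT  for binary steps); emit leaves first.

[0,1] PP  lex  "some"
[1,2] NP\PP  lex  "river"
[0,2] NP  <  k=1
[2,3] S\NP  lex  "city"
[0,3] S  <  k=2

[0,3] S   <
  [0,2] NP   <
    [0,1] "some" : PP
    [1,2] "river" : NP\PP
  [2,3] "city" : S\NP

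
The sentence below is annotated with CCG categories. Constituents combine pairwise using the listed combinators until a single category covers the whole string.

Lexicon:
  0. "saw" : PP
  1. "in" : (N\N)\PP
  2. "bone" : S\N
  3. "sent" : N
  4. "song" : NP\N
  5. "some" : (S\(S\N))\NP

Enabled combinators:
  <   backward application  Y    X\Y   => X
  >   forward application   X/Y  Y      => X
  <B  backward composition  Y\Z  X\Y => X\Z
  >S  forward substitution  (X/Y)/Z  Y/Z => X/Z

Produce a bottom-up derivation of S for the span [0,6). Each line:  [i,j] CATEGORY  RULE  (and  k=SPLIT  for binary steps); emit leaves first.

[0,1] PP  lex  "saw"
[1,2] (N\N)\PP  lex  "in"
[0,2] N\N  <  k=1
[2,3] S\N  lex  "bone"
[0,3] S\N  <B  k=2
[3,4] N  lex  "sent"
[4,5] NP\N  lex  "song"
[3,5] NP  <  k=4
[5,6] (S\(S\N))\NP  lex  "some"
[3,6] S\(S\N)  <  k=5
[0,6] S  <  k=3

[0,6] S   <
  [0,3] S\N   <B
    [0,2] N\N   <
      [0,1] "saw" : PP
      [1,2] "in" : (N\N)\PP
    [2,3] "bone" : S\N
  [3,6] S\(S\N)   <
    [3,5] NP   <
      [3,4] "sent" : N
      [4,5] "song" : NP\N
    [5,6] "some" : (S\(S\N))\NP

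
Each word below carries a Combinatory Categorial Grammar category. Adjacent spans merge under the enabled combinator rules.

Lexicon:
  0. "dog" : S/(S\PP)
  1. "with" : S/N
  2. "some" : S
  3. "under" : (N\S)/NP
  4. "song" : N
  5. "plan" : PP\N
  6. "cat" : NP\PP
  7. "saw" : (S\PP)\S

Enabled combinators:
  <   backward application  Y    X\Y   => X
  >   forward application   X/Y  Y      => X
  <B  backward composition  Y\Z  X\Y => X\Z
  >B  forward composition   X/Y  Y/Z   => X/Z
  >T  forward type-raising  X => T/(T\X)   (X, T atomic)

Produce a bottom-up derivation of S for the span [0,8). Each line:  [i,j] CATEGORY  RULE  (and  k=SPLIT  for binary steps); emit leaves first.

[0,8] S   >
  [0,1] "dog" : S/(S\PP)
  [1,8] S\PP   <
    [1,7] S   >
      [1,2] "with" : S/N
      [2,7] N   <
        [2,3] "some" : S
        [3,7] N\S   >
          [3,4] "under" : (N\S)/NP
          [4,7] NP   <
            [4,5] "song" : N
            [5,7] NP\N   <B
              [5,6] "plan" : PP\N
              [6,7] "cat" : NP\PP
    [7,8] "saw" : (S\PP)\S

[0,1] S/(S\PP)  lex  "dog"
[1,2] S/N  lex  "with"
[2,3] S  lex  "some"
[3,4] (N\S)/NP  lex  "under"
[4,5] N  lex  "song"
[5,6] PP\N  lex  "plan"
[6,7] NP\PP  lex  "cat"
[5,7] NP\N  <B  k=6
[4,7] NP  <  k=5
[3,7] N\S  >  k=4
[2,7] N  <  k=3
[1,7] S  >  k=2
[7,8] (S\PP)\S  lex  "saw"
[1,8] S\PP  <  k=7
[0,8] S  >  k=1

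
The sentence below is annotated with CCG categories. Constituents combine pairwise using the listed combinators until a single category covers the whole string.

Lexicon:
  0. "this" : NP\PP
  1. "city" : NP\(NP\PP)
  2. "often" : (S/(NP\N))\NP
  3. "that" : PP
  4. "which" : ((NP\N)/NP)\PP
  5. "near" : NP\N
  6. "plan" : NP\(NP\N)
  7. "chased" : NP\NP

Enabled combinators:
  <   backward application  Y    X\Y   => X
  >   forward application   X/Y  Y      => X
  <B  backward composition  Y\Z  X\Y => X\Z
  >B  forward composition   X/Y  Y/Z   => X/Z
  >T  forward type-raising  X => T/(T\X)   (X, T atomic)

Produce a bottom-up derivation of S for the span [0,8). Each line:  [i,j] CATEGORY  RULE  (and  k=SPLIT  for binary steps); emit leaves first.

[0,1] NP\PP  lex  "this"
[1,2] NP\(NP\PP)  lex  "city"
[0,2] NP  <  k=1
[2,3] (S/(NP\N))\NP  lex  "often"
[0,3] S/(NP\N)  <  k=2
[3,4] PP  lex  "that"
[4,5] ((NP\N)/NP)\PP  lex  "which"
[3,5] (NP\N)/NP  <  k=4
[5,6] NP\N  lex  "near"
[6,7] NP\(NP\N)  lex  "plan"
[5,7] NP  <  k=6
[3,7] NP\N  >  k=5
[7,8] NP\NP  lex  "chased"
[3,8] NP\N  <B  k=7
[0,8] S  >  k=3

[0,8] S   >
  [0,3] S/(NP\N)   <
    [0,2] NP   <
      [0,1] "this" : NP\PP
      [1,2] "city" : NP\(NP\PP)
    [2,3] "often" : (S/(NP\N))\NP
  [3,8] NP\N   <B
    [3,7] NP\N   >
      [3,5] (NP\N)/NP   <
        [3,4] "that" : PP
        [4,5] "which" : ((NP\N)/NP)\PP
      [5,7] NP   <
        [5,6] "near" : NP\N
        [6,7] "plan" : NP\(NP\N)
    [7,8] "chased" : NP\NP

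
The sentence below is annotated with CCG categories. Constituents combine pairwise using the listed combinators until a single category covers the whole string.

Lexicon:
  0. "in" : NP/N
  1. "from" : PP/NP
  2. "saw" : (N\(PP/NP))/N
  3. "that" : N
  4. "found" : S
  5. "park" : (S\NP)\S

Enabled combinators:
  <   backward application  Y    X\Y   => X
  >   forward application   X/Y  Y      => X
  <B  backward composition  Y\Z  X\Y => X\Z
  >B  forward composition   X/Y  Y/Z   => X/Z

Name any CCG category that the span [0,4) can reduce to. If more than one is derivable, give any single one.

NP

[0,6] S   <
  [0,4] NP   >
    [0,1] "in" : NP/N
    [1,4] N   <
      [1,2] "from" : PP/NP
      [2,4] N\(PP/NP)   >
        [2,3] "saw" : (N\(PP/NP))/N
        [3,4] "that" : N
  [4,6] S\NP   <
    [4,5] "found" : S
    [5,6] "park" : (S\NP)\S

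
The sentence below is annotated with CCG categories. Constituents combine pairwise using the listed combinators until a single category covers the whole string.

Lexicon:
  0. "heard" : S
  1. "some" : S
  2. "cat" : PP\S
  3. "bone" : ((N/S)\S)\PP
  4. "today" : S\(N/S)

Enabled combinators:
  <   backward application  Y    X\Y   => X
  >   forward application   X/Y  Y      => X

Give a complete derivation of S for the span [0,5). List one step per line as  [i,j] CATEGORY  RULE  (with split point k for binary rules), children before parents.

[0,5] S   <
  [0,4] N/S   <
    [0,1] "heard" : S
    [1,4] (N/S)\S   <
      [1,3] PP   <
        [1,2] "some" : S
        [2,3] "cat" : PP\S
      [3,4] "bone" : ((N/S)\S)\PP
  [4,5] "today" : S\(N/S)

[0,1] S  lex  "heard"
[1,2] S  lex  "some"
[2,3] PP\S  lex  "cat"
[1,3] PP  <  k=2
[3,4] ((N/S)\S)\PP  lex  "bone"
[1,4] (N/S)\S  <  k=3
[0,4] N/S  <  k=1
[4,5] S\(N/S)  lex  "today"
[0,5] S  <  k=4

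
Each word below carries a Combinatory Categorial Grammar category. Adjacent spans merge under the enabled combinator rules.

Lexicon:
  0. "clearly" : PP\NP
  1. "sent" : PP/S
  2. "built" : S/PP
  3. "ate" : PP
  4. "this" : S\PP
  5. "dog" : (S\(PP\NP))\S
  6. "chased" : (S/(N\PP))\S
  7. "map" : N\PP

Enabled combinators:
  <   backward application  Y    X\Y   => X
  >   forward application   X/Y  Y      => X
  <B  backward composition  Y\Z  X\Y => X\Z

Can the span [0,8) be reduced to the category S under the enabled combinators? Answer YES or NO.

[0,8] S   >
  [0,7] S/(N\PP)   <
    [0,6] S   <
      [0,1] "clearly" : PP\NP
      [1,6] S\(PP\NP)   <
        [1,5] S   <
          [1,4] PP   >
            [1,2] "sent" : PP/S
            [2,4] S   >
              [2,3] "built" : S/PP
              [3,4] "ate" : PP
          [4,5] "this" : S\PP
        [5,6] "dog" : (S\(PP\NP))\S
    [6,7] "chased" : (S/(N\PP))\S
  [7,8] "map" : N\PP

YES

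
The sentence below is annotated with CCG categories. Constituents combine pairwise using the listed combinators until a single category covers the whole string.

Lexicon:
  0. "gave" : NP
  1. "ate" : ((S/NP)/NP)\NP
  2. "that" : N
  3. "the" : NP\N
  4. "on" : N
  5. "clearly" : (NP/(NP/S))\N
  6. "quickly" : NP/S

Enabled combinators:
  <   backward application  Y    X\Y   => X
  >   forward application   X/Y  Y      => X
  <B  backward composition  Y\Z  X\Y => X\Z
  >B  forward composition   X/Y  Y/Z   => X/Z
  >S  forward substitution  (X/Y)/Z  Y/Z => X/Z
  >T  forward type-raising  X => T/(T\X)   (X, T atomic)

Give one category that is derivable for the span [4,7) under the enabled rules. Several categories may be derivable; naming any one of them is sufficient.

NP

[0,7] S   >
  [0,4] S/NP   >
    [0,2] (S/NP)/NP   <
      [0,1] "gave" : NP
      [1,2] "ate" : ((S/NP)/NP)\NP
    [2,4] NP   >
      [2,3] NP/(NP\N)   >T
        [2,3] "that" : N
      [3,4] "the" : NP\N
  [4,7] NP   >
    [4,6] NP/(NP/S)   <
      [4,5] "on" : N
      [5,6] "clearly" : (NP/(NP/S))\N
    [6,7] "quickly" : NP/S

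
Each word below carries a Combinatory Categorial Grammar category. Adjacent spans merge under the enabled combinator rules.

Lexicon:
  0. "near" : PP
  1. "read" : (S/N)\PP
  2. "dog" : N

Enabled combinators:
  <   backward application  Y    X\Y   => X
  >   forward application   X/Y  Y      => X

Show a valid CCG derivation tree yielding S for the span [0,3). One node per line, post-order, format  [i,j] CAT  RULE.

[0,3] S   >
  [0,2] S/N   <
    [0,1] "near" : PP
    [1,2] "read" : (S/N)\PP
  [2,3] "dog" : N

[0,1] PP  lex  "near"
[1,2] (S/N)\PP  lex  "read"
[0,2] S/N  <  k=1
[2,3] N  lex  "dog"
[0,3] S  >  k=2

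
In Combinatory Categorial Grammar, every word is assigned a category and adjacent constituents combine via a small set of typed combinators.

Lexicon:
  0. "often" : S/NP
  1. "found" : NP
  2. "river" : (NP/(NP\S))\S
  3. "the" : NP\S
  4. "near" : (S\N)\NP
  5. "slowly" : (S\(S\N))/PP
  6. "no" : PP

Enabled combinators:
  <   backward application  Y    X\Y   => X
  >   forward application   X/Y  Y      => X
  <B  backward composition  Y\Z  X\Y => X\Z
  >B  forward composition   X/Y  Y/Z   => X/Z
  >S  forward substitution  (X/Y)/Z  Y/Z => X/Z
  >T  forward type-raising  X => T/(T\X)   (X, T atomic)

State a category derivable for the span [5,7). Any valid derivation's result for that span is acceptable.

[0,7] S   <
  [0,4] NP   >
    [0,3] NP/(NP\S)   <
      [0,2] S   >
        [0,1] "often" : S/NP
        [1,2] "found" : NP
      [2,3] "river" : (NP/(NP\S))\S
    [3,4] "the" : NP\S
  [4,7] S\NP   <B
    [4,5] "near" : (S\N)\NP
    [5,7] S\(S\N)   >
      [5,6] "slowly" : (S\(S\N))/PP
      [6,7] "no" : PP

S\(S\N)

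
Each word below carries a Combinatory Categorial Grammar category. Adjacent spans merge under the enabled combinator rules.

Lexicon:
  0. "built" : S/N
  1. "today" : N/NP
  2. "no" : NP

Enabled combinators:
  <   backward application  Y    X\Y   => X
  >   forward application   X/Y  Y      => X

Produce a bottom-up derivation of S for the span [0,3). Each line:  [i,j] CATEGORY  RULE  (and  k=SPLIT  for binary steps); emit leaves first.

[0,3] S   >
  [0,1] "built" : S/N
  [1,3] N   >
    [1,2] "today" : N/NP
    [2,3] "no" : NP

[0,1] S/N  lex  "built"
[1,2] N/NP  lex  "today"
[2,3] NP  lex  "no"
[1,3] N  >  k=2
[0,3] S  >  k=1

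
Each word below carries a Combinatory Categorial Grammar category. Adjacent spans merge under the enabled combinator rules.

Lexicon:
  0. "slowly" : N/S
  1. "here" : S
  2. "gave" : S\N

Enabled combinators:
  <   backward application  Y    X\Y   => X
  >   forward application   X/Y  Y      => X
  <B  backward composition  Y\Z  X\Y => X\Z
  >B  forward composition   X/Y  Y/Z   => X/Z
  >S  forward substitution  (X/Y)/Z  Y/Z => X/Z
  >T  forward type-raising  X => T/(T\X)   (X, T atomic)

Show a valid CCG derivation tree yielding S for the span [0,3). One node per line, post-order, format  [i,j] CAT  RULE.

[0,1] N/S  lex  "slowly"
[1,2] S  lex  "here"
[0,2] N  >  k=1
[2,3] S\N  lex  "gave"
[0,3] S  <  k=2

[0,3] S   <
  [0,2] N   >
    [0,1] "slowly" : N/S
    [1,2] "here" : S
  [2,3] "gave" : S\N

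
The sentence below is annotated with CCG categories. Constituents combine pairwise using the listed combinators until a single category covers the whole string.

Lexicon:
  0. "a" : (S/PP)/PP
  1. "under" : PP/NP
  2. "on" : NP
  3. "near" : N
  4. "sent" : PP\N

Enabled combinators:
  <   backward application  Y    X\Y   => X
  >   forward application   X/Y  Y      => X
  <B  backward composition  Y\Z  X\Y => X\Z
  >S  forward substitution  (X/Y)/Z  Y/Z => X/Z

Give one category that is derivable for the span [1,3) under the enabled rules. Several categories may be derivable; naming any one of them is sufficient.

PP

[0,5] S   >
  [0,3] S/PP   >
    [0,1] "a" : (S/PP)/PP
    [1,3] PP   >
      [1,2] "under" : PP/NP
      [2,3] "on" : NP
  [3,5] PP   <
    [3,4] "near" : N
    [4,5] "sent" : PP\N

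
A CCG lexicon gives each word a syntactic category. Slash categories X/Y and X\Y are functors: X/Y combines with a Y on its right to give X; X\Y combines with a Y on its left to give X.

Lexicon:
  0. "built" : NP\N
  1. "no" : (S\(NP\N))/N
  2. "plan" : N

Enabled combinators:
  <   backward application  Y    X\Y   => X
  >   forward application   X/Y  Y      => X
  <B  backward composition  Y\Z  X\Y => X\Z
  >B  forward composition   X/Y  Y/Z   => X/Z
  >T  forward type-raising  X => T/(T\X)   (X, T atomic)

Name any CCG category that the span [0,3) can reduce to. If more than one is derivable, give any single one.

S

[0,3] S   <
  [0,1] "built" : NP\N
  [1,3] S\(NP\N)   >
    [1,2] "no" : (S\(NP\N))/N
    [2,3] "plan" : N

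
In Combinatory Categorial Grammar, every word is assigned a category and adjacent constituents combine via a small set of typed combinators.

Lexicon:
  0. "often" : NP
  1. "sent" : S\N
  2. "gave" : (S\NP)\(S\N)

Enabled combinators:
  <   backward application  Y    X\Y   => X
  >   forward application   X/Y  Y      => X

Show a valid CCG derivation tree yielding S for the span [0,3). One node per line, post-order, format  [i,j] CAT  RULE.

[0,1] NP  lex  "often"
[1,2] S\N  lex  "sent"
[2,3] (S\NP)\(S\N)  lex  "gave"
[1,3] S\NP  <  k=2
[0,3] S  <  k=1

[0,3] S   <
  [0,1] "often" : NP
  [1,3] S\NP   <
    [1,2] "sent" : S\N
    [2,3] "gave" : (S\NP)\(S\N)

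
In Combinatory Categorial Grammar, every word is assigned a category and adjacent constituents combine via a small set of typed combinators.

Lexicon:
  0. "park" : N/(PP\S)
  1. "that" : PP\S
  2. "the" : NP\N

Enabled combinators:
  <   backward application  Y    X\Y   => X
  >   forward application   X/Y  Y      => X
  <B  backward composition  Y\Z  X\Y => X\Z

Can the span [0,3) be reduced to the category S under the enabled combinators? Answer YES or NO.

N/(PP\S) PP\S NP\N
CKY chart[0,3] = {NP}; S ∉ chart

NO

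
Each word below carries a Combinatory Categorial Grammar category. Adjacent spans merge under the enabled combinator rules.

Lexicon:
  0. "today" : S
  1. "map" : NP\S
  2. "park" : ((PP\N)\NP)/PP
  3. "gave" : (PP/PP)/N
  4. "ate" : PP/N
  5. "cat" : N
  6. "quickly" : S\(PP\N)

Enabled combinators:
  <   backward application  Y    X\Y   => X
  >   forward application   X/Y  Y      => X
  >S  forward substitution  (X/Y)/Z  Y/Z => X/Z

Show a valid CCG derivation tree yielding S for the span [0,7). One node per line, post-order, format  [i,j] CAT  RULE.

[0,7] S   <
  [0,6] PP\N   <
    [0,2] NP   <
      [0,1] "today" : S
      [1,2] "map" : NP\S
    [2,6] (PP\N)\NP   >
      [2,3] "park" : ((PP\N)\NP)/PP
      [3,6] PP   >
        [3,5] PP/N   >S
          [3,4] "gave" : (PP/PP)/N
          [4,5] "ate" : PP/N
        [5,6] "cat" : N
  [6,7] "quickly" : S\(PP\N)

[0,1] S  lex  "today"
[1,2] NP\S  lex  "map"
[0,2] NP  <  k=1
[2,3] ((PP\N)\NP)/PP  lex  "park"
[3,4] (PP/PP)/N  lex  "gave"
[4,5] PP/N  lex  "ate"
[3,5] PP/N  >S  k=4
[5,6] N  lex  "cat"
[3,6] PP  >  k=5
[2,6] (PP\N)\NP  >  k=3
[0,6] PP\N  <  k=2
[6,7] S\(PP\N)  lex  "quickly"
[0,7] S  <  k=6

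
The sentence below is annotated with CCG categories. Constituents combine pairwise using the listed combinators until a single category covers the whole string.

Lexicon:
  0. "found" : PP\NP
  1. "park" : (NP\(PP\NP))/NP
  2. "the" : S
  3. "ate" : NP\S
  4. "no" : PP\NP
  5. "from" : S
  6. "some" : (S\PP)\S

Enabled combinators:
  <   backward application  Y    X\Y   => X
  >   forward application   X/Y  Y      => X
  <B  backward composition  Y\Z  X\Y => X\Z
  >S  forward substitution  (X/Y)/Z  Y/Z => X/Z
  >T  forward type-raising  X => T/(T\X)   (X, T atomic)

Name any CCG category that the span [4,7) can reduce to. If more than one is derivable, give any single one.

[0,7] S   <
  [0,4] NP   <
    [0,1] "found" : PP\NP
    [1,4] NP\(PP\NP)   >
      [1,2] "park" : (NP\(PP\NP))/NP
      [2,4] NP   <
        [2,3] "the" : S
        [3,4] "ate" : NP\S
  [4,7] S\NP   <B
    [4,5] "no" : PP\NP
    [5,7] S\PP   <
      [5,6] "from" : S
      [6,7] "some" : (S\PP)\S

S\NP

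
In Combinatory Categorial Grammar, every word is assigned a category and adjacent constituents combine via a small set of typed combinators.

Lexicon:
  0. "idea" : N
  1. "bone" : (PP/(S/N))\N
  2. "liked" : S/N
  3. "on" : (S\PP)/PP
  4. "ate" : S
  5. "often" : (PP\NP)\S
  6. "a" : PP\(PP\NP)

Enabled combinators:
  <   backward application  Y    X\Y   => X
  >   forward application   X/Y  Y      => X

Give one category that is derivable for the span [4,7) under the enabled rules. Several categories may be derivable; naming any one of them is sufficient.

[0,7] S   <
  [0,3] PP   >
    [0,2] PP/(S/N)   <
      [0,1] "idea" : N
      [1,2] "bone" : (PP/(S/N))\N
    [2,3] "liked" : S/N
  [3,7] S\PP   >
    [3,4] "on" : (S\PP)/PP
    [4,7] PP   <
      [4,6] PP\NP   <
        [4,5] "ate" : S
        [5,6] "often" : (PP\NP)\S
      [6,7] "a" : PP\(PP\NP)

PP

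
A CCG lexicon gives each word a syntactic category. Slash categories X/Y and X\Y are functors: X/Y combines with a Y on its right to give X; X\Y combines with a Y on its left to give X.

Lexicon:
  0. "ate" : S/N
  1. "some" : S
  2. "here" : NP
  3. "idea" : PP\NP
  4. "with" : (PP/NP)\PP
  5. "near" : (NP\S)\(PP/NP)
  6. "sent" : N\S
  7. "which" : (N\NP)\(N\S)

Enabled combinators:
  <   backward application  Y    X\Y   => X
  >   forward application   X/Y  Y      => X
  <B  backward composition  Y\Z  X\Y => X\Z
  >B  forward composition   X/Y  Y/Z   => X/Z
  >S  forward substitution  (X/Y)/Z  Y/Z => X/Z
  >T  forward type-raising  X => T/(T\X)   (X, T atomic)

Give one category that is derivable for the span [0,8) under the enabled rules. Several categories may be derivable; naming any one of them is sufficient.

S

[0,8] S   >
  [0,1] "ate" : S/N
  [1,8] N   <
    [1,2] "some" : S
    [2,8] N\S   <B
      [2,6] NP\S   <
        [2,5] PP/NP   <
          [2,4] PP   <
            [2,3] "here" : NP
            [3,4] "idea" : PP\NP
          [4,5] "with" : (PP/NP)\PP
        [5,6] "near" : (NP\S)\(PP/NP)
      [6,8] N\NP   <
        [6,7] "sent" : N\S
        [7,8] "which" : (N\NP)\(N\S)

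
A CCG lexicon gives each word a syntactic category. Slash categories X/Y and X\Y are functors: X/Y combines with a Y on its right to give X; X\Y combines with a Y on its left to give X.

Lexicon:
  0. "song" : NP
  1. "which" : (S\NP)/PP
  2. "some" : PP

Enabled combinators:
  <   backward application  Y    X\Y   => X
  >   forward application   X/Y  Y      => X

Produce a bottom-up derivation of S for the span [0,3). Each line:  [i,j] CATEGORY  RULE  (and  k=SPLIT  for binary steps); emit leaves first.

[0,3] S   <
  [0,1] "song" : NP
  [1,3] S\NP   >
    [1,2] "which" : (S\NP)/PP
    [2,3] "some" : PP

[0,1] NP  lex  "song"
[1,2] (S\NP)/PP  lex  "which"
[2,3] PP  lex  "some"
[1,3] S\NP  >  k=2
[0,3] S  <  k=1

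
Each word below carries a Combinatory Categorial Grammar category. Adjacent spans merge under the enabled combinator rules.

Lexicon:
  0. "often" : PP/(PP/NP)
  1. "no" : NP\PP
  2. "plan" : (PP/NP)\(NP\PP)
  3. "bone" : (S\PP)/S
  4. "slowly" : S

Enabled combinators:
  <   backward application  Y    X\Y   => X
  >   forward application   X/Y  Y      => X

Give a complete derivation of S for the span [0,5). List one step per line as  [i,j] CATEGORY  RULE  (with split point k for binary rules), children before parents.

[0,5] S   <
  [0,3] PP   >
    [0,1] "often" : PP/(PP/NP)
    [1,3] PP/NP   <
      [1,2] "no" : NP\PP
      [2,3] "plan" : (PP/NP)\(NP\PP)
  [3,5] S\PP   >
    [3,4] "bone" : (S\PP)/S
    [4,5] "slowly" : S

[0,1] PP/(PP/NP)  lex  "often"
[1,2] NP\PP  lex  "no"
[2,3] (PP/NP)\(NP\PP)  lex  "plan"
[1,3] PP/NP  <  k=2
[0,3] PP  >  k=1
[3,4] (S\PP)/S  lex  "bone"
[4,5] S  lex  "slowly"
[3,5] S\PP  >  k=4
[0,5] S  <  k=3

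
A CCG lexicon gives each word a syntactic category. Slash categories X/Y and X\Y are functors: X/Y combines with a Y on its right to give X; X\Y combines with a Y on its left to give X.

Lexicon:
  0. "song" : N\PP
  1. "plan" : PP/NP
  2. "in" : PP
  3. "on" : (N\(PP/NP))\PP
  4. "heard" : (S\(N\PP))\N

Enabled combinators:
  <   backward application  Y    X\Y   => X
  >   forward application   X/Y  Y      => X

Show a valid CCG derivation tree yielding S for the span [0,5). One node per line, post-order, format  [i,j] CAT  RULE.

[0,1] N\PP  lex  "song"
[1,2] PP/NP  lex  "plan"
[2,3] PP  lex  "in"
[3,4] (N\(PP/NP))\PP  lex  "on"
[2,4] N\(PP/NP)  <  k=3
[1,4] N  <  k=2
[4,5] (S\(N\PP))\N  lex  "heard"
[1,5] S\(N\PP)  <  k=4
[0,5] S  <  k=1

[0,5] S   <
  [0,1] "song" : N\PP
  [1,5] S\(N\PP)   <
    [1,4] N   <
      [1,2] "plan" : PP/NP
      [2,4] N\(PP/NP)   <
        [2,3] "in" : PP
        [3,4] "on" : (N\(PP/NP))\PP
    [4,5] "heard" : (S\(N\PP))\N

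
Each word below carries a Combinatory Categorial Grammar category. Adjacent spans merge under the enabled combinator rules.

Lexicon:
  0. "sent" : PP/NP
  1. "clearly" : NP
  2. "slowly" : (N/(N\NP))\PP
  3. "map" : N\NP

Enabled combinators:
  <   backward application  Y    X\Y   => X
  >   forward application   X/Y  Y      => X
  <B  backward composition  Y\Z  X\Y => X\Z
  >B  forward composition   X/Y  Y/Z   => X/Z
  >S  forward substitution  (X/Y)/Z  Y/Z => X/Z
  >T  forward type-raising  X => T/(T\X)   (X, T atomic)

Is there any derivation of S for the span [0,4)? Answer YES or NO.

NO

PP/NP NP (N/(N\NP))\PP N\NP
CKY chart[0,4] = {N, N/(N\N), NP/(NP\N), PP/(PP\N), S/(S\N)}; S ∉ chart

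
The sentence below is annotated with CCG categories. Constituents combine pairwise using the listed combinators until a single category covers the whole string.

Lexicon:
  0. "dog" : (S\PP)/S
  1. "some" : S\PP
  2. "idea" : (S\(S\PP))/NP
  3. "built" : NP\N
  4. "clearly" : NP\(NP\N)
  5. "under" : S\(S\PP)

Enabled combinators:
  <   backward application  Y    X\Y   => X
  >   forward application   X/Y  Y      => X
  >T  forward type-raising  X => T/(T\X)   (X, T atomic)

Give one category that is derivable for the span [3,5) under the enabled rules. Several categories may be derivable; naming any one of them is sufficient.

[0,6] S   <
  [0,5] S\PP   >
    [0,1] "dog" : (S\PP)/S
    [1,5] S   <
      [1,2] "some" : S\PP
      [2,5] S\(S\PP)   >
        [2,3] "idea" : (S\(S\PP))/NP
        [3,5] NP   <
          [3,4] "built" : NP\N
          [4,5] "clearly" : NP\(NP\N)
  [5,6] "under" : S\(S\PP)

NP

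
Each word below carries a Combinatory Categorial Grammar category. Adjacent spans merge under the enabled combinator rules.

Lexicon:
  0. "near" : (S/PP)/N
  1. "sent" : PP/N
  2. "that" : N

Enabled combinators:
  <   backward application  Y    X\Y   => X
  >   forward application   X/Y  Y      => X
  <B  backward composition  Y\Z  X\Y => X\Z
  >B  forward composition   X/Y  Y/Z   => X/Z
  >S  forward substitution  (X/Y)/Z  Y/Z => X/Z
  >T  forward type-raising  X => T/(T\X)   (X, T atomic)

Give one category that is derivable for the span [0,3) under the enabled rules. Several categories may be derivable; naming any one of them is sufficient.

S

[0,3] S   >
  [0,2] S/N   >S
    [0,1] "near" : (S/PP)/N
    [1,2] "sent" : PP/N
  [2,3] "that" : N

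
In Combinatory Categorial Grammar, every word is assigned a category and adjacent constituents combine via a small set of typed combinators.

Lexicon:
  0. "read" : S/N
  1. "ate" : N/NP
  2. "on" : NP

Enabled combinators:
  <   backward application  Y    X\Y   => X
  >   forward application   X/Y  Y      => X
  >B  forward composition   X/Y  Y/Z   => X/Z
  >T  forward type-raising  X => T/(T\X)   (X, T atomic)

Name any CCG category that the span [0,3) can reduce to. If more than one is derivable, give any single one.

[0,3] S   >
  [0,2] S/NP   >B
    [0,1] "read" : S/N
    [1,2] "ate" : N/NP
  [2,3] "on" : NP

S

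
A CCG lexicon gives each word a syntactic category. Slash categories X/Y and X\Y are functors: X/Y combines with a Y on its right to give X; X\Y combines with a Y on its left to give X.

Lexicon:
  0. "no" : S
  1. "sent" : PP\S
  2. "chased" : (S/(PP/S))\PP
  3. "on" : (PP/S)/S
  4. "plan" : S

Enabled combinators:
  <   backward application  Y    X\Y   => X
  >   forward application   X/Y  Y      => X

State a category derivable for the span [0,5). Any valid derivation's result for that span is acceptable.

S

[0,5] S   >
  [0,3] S/(PP/S)   <
    [0,2] PP   <
      [0,1] "no" : S
      [1,2] "sent" : PP\S
    [2,3] "chased" : (S/(PP/S))\PP
  [3,5] PP/S   >
    [3,4] "on" : (PP/S)/S
    [4,5] "plan" : S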